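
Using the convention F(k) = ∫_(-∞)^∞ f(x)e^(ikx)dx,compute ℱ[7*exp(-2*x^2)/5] 7*sqrt(2)*sqrt(pi)*exp(-k^2/8)/10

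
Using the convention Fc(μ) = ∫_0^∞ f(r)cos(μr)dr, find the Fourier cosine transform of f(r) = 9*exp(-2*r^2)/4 9*sqrt(2)*sqrt(pi)*exp(-μ^2/8)/16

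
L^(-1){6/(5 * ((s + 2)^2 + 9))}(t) 2 * exp(-2 * t) * sin(3 * t)/5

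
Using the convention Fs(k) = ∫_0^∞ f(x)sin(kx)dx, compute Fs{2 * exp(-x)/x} 2 * atan(k)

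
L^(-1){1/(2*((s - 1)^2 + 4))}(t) exp(t)*sin(2*t)/4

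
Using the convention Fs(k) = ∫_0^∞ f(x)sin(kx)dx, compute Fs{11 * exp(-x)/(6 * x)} 11 * atan(k)/6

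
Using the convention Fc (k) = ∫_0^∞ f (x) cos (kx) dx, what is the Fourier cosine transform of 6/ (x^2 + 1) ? 3*pi*exp (-k) 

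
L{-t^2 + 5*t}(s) 5/s^2-2/s^3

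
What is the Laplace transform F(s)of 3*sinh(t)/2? 3/(2*(s^2 - 1))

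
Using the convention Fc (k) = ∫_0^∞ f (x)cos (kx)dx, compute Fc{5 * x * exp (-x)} 5 * (1 - k^2)/ (k^2 + 1)^2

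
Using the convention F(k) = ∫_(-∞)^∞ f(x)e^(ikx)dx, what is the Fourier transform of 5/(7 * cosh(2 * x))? 5 * pi/(14 * cosh(pi * k/4))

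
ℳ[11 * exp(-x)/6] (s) 11 * gamma(s)/6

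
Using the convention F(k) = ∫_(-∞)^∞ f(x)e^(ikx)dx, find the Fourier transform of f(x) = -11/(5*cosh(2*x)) -11*pi/(10*cosh(pi*k/4))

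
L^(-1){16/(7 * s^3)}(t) 8 * t^2/7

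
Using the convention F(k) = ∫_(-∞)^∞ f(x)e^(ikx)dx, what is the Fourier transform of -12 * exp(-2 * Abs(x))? -48/(k^2+4)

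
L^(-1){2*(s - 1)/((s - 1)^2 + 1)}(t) 2*exp(t)*cos(t)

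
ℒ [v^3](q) 6/q^4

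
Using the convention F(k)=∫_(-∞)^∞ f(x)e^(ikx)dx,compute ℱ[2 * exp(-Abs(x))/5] 4/(5 * (k^2 + 1))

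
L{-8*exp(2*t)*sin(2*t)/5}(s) -16/(5*(s - 2)^2 + 20)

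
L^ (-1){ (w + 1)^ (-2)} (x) x*exp (-x)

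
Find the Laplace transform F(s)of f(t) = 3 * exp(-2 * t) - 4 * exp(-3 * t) 3/(s + 2) - 4/(s + 3)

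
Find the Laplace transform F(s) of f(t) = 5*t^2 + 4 4/s + 10/s^3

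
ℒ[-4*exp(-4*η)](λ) -4/(λ + 4)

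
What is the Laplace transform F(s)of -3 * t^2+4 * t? 4/s^2 - 6/s^3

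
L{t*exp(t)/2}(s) 1/(2*(s - 1)^2)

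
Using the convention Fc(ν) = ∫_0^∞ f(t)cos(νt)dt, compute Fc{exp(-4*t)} 4/(ν^2 + 16)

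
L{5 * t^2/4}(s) 5/(2 * s^3)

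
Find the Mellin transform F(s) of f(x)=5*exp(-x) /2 5*gamma(s) /2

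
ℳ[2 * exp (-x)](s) 2 * gamma (s) 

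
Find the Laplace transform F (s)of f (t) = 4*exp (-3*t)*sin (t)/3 4/ (3*( (s + 3)^2 + 1))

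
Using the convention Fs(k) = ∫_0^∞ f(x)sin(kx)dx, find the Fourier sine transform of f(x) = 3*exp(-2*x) 3*k/(k^2 + 4)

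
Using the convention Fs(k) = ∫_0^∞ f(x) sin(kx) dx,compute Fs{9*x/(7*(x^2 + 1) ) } 9*pi*exp(-k) /14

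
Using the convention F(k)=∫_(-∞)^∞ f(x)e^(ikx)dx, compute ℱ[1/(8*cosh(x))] pi/(8*cosh(pi*k/2))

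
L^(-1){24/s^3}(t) 12*t^2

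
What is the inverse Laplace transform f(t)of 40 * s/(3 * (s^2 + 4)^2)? 10 * t * sin(2 * t)/3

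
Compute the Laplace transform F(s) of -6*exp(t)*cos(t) 6*(1 - s) /((s - 1) ^2+1) 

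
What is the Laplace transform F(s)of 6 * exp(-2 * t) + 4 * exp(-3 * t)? 6/(s + 2) + 4/(s + 3)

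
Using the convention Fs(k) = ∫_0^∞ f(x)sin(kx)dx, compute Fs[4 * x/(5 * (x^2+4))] 2 * pi * exp(-2 * k)/5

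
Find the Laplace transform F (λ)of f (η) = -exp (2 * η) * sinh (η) -1/ ( (λ - 2)^2 - 1)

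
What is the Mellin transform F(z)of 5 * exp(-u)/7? 5 * gamma(z)/7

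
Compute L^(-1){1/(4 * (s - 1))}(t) exp(t)/4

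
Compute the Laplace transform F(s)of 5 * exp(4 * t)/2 5/(2 * (s - 4))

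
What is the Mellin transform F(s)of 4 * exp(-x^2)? 2 * gamma(s/2)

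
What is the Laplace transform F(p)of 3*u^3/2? 9/p^4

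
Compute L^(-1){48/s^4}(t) 8*t^3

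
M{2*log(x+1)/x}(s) -2*pi*csc(pi*s)/(s - 1)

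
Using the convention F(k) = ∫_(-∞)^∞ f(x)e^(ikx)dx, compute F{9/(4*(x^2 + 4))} 9*pi*exp(-2*Abs(k))/8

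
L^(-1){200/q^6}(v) 5 * v^5/3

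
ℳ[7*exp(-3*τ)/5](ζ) 7*gamma(ζ)/(5*3^ζ)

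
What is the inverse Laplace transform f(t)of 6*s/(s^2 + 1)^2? 3*t*sin(t)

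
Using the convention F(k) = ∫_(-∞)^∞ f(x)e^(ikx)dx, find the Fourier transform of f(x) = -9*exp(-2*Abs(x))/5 -36/(5*k^2 + 20)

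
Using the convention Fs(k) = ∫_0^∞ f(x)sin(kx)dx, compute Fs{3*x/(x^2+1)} 3*pi*exp(-k)/2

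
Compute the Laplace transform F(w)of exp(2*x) 1/(w - 2)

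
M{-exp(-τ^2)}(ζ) -gamma(ζ/2)/2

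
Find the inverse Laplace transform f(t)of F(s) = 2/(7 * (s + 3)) 2 * exp(-3 * t)/7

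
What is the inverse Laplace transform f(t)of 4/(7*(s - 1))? 4*exp(t)/7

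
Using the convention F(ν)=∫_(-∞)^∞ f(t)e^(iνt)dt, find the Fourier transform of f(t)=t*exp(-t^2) I*sqrt(pi)*ν*exp(-ν^2/4)/2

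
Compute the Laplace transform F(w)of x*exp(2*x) (w - 2)^(-2)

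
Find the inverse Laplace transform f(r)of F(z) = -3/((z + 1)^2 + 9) -exp(-r) * sin(3 * r)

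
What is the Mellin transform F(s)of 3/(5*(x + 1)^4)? gamma(s)*gamma(4 - s)/10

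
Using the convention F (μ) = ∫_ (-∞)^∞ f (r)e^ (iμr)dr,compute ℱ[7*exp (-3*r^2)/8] 7*sqrt (3)*sqrt (pi)*exp (-μ^2/12)/24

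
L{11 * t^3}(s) 66/s^4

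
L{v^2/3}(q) 2/(3*q^3)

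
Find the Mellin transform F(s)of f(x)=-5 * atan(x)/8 5 * pi * sec(pi * s/2)/(16 * s)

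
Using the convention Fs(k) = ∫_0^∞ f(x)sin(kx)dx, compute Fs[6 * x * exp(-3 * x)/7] 36 * k/(7 * (k^2 + 9)^2)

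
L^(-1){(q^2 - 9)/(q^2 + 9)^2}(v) v * cos(3 * v)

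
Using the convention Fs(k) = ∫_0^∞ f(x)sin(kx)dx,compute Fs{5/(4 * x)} 5 * pi/8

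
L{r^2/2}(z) z^(-3)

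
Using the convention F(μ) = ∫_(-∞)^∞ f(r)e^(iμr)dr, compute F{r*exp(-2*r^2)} sqrt(2)*I*sqrt(pi)*μ*exp(-μ^2/8)/8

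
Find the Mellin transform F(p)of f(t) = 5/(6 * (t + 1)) 5 * pi * csc(pi * p)/6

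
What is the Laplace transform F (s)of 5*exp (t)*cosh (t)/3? 5*(s - 1)/ (3*s*(s - 2))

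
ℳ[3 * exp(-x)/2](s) 3 * gamma(s)/2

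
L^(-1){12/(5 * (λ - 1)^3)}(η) 6 * η^2 * exp(η)/5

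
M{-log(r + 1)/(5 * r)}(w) pi * csc(pi * w)/(5 * (w - 1))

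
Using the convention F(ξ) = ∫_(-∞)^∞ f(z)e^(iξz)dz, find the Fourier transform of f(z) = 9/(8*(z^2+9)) 3*pi*exp(-3*Abs(ξ))/8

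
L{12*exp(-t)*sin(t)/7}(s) 12/(7*((s + 1)^2 + 1))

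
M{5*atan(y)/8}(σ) -5*pi*sec(pi*σ/2)/(16*σ)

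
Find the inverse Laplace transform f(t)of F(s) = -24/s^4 -4*t^3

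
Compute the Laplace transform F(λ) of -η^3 -6/λ^4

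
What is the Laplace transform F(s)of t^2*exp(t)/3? 2/(3*(s - 1)^3)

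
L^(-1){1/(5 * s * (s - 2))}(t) exp(t) * sinh(t)/5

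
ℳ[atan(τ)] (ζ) -pi * sec(pi * ζ/2)/(2 * ζ)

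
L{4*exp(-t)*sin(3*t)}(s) 12/((s + 1)^2 + 9)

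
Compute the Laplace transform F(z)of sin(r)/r atan(1/z)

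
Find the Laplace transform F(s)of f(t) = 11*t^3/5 66/(5*s^4)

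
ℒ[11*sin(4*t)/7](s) 44/(7*(s^2+16))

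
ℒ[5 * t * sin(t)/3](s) 10 * s/(3 * (s^2+1)^2)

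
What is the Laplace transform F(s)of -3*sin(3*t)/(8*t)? -3*atan(3/s)/8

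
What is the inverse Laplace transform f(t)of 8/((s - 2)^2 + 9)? 8 * exp(2 * t) * sin(3 * t)/3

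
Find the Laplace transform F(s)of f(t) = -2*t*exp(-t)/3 -2/(3*(s + 1)^2)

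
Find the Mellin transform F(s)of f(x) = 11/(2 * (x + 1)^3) 11 * pi * (s - 2) * (s - 1)/(4 * sin(pi * s))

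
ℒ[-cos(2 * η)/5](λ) -λ/(5 * λ^2+20)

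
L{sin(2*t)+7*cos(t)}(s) 7*s/(s^2+1)+2/(s^2+4)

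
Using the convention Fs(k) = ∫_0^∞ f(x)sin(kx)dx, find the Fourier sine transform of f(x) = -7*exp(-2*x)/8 -7*k/(8*k^2 + 32)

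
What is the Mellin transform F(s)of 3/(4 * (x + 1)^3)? 3 * pi * (s - 2) * (s - 1)/(8 * sin(pi * s))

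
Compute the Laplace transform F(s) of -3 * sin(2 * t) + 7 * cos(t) 7 * s/(s^2 + 1) - 6/(s^2 + 4) 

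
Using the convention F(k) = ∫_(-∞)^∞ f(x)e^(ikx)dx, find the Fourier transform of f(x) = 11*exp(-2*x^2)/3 11*sqrt(2)*sqrt(pi)*exp(-k^2/8)/6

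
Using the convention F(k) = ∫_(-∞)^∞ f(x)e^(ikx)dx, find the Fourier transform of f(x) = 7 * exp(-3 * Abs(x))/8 21/(4 * (k^2 + 9))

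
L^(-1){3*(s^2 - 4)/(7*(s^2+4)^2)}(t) 3*t*cos(2*t)/7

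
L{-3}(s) -3/s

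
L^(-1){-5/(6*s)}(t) -5/6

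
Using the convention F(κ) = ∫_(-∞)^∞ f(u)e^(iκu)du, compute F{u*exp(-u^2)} I*sqrt(pi)*κ*exp(-κ^2/4)/2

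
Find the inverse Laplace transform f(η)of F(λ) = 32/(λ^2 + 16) 8*sin(4*η)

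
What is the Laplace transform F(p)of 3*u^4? 72/p^5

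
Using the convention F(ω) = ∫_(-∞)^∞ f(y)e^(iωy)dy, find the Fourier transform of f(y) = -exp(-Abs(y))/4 -1/(2 * ω^2 + 2)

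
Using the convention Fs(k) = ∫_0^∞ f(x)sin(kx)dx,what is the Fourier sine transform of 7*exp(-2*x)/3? 7*k/(3*(k^2 + 4))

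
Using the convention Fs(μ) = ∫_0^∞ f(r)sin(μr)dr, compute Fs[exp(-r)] μ/(μ^2 + 1)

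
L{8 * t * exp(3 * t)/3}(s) 8/(3 * (s - 3)^2)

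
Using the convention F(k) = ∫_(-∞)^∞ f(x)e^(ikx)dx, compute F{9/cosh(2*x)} 9*pi/(2*cosh(pi*k/4))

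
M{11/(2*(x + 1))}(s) 11*pi*csc(pi*s)/2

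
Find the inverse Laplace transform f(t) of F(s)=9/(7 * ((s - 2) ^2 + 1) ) 9 * exp(2 * t) * sin(t) /7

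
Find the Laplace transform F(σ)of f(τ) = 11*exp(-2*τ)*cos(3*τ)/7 11*(σ + 2)/(7*((σ + 2)^2 + 9))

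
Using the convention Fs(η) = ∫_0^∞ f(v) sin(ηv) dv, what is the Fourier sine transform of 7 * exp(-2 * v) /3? 7 * η/(3 * (η^2 + 4) ) 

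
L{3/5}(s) 3/(5 * s)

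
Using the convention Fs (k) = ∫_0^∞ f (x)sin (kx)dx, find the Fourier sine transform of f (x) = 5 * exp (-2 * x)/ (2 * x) 5 * atan (k/2)/2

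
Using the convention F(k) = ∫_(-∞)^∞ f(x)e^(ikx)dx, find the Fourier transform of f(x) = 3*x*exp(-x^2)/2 3*I*sqrt(pi)*k*exp(-k^2/4)/4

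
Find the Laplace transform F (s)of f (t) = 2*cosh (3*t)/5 2*s/ (5*(s^2 - 9))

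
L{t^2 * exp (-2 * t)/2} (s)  (s + 2)^ (-3)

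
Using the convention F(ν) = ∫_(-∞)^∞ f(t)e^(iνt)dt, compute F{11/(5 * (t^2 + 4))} 11 * pi * exp(-2 * Abs(ν))/10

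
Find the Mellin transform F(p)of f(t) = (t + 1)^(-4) gamma(p)*gamma(4 - p)/6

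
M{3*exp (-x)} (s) 3*gamma (s)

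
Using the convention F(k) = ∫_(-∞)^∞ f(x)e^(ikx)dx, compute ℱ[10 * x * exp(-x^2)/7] 5 * I * sqrt(pi) * k * exp(-k^2/4)/7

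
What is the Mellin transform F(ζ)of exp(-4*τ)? gamma(ζ)/4^ζ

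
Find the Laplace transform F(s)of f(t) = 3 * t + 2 2/s + 3/s^2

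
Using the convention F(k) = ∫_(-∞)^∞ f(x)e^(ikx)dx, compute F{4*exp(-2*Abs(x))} 16/(k^2 + 4)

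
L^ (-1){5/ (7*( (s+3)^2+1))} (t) 5*exp (-3*t)*sin (t)/7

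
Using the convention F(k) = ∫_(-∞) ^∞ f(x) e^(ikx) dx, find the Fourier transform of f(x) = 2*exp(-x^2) 2*sqrt(pi)*exp(-k^2/4) 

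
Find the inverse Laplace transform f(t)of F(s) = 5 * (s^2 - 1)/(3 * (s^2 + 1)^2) 5 * t * cos(t)/3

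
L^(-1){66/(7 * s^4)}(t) 11 * t^3/7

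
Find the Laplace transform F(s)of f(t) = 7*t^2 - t 14/s^3 - 1/s^2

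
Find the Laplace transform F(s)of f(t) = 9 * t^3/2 27/s^4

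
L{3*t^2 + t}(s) 6/s^3 + s^(-2)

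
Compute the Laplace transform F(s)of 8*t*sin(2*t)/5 32*s/(5*(s^2 + 4)^2)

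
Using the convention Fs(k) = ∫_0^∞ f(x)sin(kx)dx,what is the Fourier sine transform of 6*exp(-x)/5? 6*k/(5*(k^2 + 1))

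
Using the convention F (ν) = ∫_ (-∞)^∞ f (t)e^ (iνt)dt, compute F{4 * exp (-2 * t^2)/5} 2 * sqrt (2) * sqrt (pi) * exp (-ν^2/8)/5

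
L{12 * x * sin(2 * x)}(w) 48 * w/(w^2 + 4)^2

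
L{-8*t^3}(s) -48/s^4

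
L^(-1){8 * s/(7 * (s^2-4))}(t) 8 * cosh(2 * t)/7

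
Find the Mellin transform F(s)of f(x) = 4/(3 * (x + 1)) 4 * pi * csc(pi * s)/3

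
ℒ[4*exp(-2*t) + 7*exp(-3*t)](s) 7/(s + 3) + 4/(s + 2)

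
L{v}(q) q^(-2) 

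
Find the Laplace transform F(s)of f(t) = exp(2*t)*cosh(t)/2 (s - 2)/(2*((s - 2)^2-1))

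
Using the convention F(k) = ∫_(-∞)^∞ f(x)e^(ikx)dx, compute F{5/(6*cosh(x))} 5*pi/(6*cosh(pi*k/2))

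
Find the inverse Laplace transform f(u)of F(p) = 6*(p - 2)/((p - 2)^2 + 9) 6*exp(2*u)*cos(3*u)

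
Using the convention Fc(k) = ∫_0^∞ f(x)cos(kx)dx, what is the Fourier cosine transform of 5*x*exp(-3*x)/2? 5*(9 - k^2)/(2*(k^2 + 9)^2)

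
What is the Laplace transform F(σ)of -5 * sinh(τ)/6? -5/(6 * σ^2 - 6)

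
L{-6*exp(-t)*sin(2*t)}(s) -12/((s + 1)^2 + 4)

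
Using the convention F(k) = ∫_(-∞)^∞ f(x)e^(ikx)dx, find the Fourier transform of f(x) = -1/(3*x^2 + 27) -pi*exp(-3*Abs(k))/9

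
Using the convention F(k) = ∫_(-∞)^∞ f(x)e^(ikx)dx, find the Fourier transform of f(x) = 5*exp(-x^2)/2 5*sqrt(pi)*exp(-k^2/4)/2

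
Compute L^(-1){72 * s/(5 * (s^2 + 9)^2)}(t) 12 * t * sin(3 * t)/5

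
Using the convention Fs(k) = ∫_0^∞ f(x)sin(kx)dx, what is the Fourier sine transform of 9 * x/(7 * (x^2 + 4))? 9 * pi * exp(-2 * k)/14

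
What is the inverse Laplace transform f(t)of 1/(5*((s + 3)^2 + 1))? exp(-3*t)*sin(t)/5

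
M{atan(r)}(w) -pi*sec(pi*w/2)/(2*w)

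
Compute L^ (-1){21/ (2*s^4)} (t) 7*t^3/4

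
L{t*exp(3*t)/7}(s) 1/(7*(s - 3)^2)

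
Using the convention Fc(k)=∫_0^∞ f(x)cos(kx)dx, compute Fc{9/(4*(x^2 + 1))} 9*pi*exp(-k)/8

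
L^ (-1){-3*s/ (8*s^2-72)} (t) -3*cosh (3*t)/8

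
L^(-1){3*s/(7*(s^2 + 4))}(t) 3*cos(2*t)/7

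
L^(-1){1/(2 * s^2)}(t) t/2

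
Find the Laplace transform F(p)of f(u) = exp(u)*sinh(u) 1/(p*(p - 2))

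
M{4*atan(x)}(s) -2*pi*sec(pi*s/2)/s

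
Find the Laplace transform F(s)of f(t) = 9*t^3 54/s^4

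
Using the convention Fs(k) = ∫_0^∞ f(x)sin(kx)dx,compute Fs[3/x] 3*pi/2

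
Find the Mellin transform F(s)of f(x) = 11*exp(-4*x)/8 11*gamma(s)/(8*2^(2*s))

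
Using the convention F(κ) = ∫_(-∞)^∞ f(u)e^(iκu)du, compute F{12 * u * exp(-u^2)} 6 * I * sqrt(pi) * κ * exp(-κ^2/4)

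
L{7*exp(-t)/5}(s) 7/(5*(s + 1))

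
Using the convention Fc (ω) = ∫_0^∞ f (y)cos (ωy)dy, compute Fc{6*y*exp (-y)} 6*(1 - ω^2)/ (ω^2 + 1)^2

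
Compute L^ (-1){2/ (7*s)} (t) 2/7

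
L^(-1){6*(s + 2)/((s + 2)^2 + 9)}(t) 6*exp(-2*t)*cos(3*t)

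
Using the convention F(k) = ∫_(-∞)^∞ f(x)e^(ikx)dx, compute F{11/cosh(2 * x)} 11 * pi/(2 * cosh(pi * k/4))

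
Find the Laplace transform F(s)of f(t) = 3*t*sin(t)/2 3*s/(s^2 + 1)^2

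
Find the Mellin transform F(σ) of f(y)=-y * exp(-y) -gamma(σ + 1) 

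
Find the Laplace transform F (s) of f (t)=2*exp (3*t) 2/ (s - 3) 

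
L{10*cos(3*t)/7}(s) 10*s/(7*(s^2 + 9))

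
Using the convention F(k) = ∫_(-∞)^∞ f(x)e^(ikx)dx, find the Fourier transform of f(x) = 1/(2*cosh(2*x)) pi/(4*cosh(pi*k/4))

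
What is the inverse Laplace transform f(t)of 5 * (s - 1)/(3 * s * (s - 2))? 5 * exp(t) * cosh(t)/3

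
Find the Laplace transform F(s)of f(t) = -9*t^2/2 -9/s^3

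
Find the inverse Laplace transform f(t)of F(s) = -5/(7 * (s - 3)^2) -5 * t * exp(3 * t)/7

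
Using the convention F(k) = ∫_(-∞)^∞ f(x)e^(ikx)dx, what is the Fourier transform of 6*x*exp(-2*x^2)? 3*sqrt(2)*I*sqrt(pi)*k*exp(-k^2/8)/4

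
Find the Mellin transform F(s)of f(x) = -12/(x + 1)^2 12 * pi * (s - 1)/sin(pi * s)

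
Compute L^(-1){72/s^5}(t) 3 * t^4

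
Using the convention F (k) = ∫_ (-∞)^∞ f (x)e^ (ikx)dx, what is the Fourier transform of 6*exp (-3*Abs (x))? 36/ (k^2 + 9)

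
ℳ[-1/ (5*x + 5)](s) -pi*csc (pi*s)/5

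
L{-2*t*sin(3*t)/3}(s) -4*s/(s^2 + 9)^2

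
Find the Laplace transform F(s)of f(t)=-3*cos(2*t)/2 -3*s/(2*s^2 + 8)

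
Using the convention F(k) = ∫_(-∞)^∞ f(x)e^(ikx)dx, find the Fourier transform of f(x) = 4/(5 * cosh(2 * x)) 2 * pi/(5 * cosh(pi * k/4))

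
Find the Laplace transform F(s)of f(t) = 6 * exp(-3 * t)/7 6/(7 * (s + 3))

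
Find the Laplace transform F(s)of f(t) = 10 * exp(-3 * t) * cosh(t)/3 10 * (s+3)/(3 * ((s+3)^2-1))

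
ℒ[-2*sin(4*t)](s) -8/(s^2 + 16)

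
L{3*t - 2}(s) 3/s^2-2/s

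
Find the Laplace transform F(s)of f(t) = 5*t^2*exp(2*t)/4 5/(2*(s - 2)^3)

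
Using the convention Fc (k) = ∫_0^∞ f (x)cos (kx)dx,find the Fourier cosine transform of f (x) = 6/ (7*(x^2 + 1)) 3*pi*exp (-k)/7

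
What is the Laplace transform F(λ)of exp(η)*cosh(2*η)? (λ - 1)/((λ - 1)^2 - 4)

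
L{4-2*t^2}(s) 4/s - 4/s^3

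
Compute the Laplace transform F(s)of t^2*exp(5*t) 2/(s - 5)^3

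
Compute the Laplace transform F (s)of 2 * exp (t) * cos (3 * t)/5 2 * (s - 1)/ (5 * ( (s - 1)^2 + 9))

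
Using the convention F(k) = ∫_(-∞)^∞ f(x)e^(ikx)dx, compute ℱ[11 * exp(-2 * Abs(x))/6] 22/(3 * (k^2 + 4))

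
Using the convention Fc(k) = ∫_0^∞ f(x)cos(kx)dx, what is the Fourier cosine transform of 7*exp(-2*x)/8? 7/(4*(k^2 + 4))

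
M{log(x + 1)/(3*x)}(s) -pi*csc(pi*s)/(3*s - 3)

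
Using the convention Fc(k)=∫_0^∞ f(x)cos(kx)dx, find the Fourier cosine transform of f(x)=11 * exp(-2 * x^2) 11 * sqrt(2) * sqrt(pi) * exp(-k^2/8)/4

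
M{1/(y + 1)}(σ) pi * csc(pi * σ)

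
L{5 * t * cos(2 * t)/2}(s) 5 * (s^2-4)/(2 * (s^2 + 4)^2)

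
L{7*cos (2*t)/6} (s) 7*s/ (6*(s^2+4))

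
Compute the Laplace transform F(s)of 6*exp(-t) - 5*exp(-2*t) 6/(s + 1) - 5/(s + 2)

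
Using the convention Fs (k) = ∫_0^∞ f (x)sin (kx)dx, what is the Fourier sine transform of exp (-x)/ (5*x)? atan (k)/5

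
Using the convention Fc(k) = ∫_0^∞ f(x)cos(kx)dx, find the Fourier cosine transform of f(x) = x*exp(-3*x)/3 (9 - k^2)/(3*(k^2 + 9)^2)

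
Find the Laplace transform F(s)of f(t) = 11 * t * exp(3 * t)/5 11/(5 * (s - 3)^2)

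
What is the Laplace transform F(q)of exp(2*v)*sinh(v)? 1/((q - 2)^2 - 1)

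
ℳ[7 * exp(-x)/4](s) 7 * gamma(s)/4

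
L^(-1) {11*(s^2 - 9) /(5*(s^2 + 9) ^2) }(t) 11*t*cos(3*t) /5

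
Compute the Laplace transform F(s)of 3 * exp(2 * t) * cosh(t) 3 * (s - 2)/((s - 2)^2 - 1)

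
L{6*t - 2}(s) 6/s^2 - 2/s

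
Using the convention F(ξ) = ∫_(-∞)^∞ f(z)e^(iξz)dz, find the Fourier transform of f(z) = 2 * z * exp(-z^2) I * sqrt(pi) * ξ * exp(-ξ^2/4)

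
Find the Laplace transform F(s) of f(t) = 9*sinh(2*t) 18/(s^2 - 4) 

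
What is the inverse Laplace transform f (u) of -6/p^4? -u^3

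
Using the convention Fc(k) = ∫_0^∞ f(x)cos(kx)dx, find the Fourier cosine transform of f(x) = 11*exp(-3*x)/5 33/(5*(k^2 + 9))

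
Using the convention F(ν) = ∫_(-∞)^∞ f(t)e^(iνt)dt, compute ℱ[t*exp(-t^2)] I*sqrt(pi)*ν*exp(-ν^2/4)/2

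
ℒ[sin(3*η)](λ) 3/(λ^2 + 9)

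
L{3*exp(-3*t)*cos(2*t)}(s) 3*(s+3)/((s+3)^2+4)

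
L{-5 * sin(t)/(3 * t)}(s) -5 * atan(1/s)/3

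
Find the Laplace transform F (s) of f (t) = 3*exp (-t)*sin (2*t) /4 3/ (2*( (s+1) ^2+4) ) 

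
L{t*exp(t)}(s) (s - 1)^(-2)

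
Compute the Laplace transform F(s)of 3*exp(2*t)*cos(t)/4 3*(s - 2)/(4*((s - 2)^2 + 1))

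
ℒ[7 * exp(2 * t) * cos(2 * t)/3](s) 7 * (s - 2)/(3 * ((s - 2)^2+4))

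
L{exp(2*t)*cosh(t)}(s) (s - 2)/((s - 2)^2 - 1)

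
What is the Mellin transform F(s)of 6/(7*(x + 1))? 6*pi*csc(pi*s)/7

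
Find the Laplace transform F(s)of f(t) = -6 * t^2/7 -12/(7 * s^3)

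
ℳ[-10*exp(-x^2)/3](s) -5*gamma(s/2)/3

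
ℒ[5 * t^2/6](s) 5/ (3 * s^3) 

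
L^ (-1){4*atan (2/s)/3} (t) 4*sin (2*t)/ (3*t)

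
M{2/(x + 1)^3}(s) gamma(s)*gamma(3 - s)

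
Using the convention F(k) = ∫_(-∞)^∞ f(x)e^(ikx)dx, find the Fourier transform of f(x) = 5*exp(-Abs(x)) 10/(k^2 + 1)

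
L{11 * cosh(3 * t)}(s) 11 * s/(s^2 - 9)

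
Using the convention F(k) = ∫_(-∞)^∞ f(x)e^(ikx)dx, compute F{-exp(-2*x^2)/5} -sqrt(2)*sqrt(pi)*exp(-k^2/8)/10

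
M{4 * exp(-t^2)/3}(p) 2 * gamma(p/2)/3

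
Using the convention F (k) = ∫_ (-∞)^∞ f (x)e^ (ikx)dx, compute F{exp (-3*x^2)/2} sqrt (3)*sqrt (pi)*exp (-k^2/12)/6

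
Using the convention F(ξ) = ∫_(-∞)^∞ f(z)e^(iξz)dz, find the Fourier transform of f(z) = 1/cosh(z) pi/cosh(pi * ξ/2)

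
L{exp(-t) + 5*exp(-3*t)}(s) 5/(s + 3) + 1/(s + 1)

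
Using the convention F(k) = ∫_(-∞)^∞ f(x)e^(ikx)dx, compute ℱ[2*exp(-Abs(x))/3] 4/(3*(k^2 + 1))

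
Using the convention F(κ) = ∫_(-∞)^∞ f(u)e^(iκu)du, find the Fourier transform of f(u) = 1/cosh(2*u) pi/(2*cosh(pi*κ/4))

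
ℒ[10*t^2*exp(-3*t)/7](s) 20/(7*(s + 3)^3)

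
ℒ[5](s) 5/s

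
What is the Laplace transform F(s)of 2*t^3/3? 4/s^4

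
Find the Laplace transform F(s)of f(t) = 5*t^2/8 5/(4*s^3)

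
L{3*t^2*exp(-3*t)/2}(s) 3/(s + 3)^3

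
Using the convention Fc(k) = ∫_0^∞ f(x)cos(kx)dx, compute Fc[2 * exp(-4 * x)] 8/(k^2 + 16)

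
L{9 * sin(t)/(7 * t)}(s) 9 * atan(1/s)/7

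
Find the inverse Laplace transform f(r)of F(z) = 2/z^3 r^2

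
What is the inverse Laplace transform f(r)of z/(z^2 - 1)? cosh(r)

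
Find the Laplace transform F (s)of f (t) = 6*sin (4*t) 24/ (s^2 + 16)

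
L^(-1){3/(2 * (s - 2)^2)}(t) 3 * t * exp(2 * t)/2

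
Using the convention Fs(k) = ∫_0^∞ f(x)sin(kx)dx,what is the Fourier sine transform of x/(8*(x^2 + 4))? pi*exp(-2*k)/16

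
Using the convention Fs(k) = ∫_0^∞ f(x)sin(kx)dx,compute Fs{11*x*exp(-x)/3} 22*k/(3*(k^2 + 1)^2)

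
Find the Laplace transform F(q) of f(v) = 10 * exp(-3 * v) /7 10/(7 * (q + 3) ) 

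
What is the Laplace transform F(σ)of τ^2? 2/σ^3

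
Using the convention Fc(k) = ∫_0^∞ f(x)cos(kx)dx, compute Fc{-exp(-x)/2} -1/(2 * k^2 + 2)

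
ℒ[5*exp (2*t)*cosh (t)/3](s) 5*(s - 2)/ (3*( (s - 2)^2 - 1))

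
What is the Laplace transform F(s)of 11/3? 11/(3*s)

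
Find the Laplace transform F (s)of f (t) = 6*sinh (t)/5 6/ (5*(s^2 - 1))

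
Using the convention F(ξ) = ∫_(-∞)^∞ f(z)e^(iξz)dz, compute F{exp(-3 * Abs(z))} 6/(ξ^2 + 9)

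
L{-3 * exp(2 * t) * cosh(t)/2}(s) 3 * (2 - s)/(2 * ((s - 2)^2 - 1))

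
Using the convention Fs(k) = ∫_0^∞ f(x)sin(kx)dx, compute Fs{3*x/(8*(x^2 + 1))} 3*pi*exp(-k)/16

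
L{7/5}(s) 7/(5*s)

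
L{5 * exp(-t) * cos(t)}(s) 5 * (s + 1)/((s + 1)^2 + 1)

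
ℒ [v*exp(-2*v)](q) (q + 2)^(-2)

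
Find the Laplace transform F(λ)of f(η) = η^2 2/λ^3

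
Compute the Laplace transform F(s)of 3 3/s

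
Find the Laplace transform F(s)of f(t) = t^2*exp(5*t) 2/(s - 5)^3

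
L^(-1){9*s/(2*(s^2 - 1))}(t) 9*cosh(t)/2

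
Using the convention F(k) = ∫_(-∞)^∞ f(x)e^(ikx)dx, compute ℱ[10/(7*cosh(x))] 10*pi/(7*cosh(pi*k/2))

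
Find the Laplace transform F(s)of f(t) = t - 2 s^(-2) - 2/s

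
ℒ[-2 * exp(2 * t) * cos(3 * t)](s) 2 * (2 - s) /((s - 2) ^2 + 9) 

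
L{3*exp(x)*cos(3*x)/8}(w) 3*(w - 1)/(8*((w - 1)^2 + 9))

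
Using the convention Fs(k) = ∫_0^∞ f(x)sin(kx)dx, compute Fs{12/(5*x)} 6*pi/5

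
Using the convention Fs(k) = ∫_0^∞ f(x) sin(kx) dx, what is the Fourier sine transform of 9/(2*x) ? 9*pi/4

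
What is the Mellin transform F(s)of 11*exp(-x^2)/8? 11*gamma(s/2)/16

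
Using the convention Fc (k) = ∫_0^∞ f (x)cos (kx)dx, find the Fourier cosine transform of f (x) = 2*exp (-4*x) 8/ (k^2+16)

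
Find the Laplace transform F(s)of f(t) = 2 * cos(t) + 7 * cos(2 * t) 7 * s/(s^2 + 4) + 2 * s/(s^2 + 1)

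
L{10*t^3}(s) 60/s^4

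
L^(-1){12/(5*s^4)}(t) 2*t^3/5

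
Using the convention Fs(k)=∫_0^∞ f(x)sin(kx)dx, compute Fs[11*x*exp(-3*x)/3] 22*k/(k^2+9)^2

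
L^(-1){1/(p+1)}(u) exp(-u)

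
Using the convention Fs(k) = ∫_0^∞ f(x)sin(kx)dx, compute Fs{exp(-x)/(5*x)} atan(k)/5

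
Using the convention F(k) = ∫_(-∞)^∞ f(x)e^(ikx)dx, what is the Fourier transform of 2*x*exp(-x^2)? I*sqrt(pi)*k*exp(-k^2/4)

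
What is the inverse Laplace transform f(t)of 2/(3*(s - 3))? 2*exp(3*t)/3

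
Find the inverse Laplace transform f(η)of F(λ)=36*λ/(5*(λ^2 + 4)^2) 9*η*sin(2*η)/5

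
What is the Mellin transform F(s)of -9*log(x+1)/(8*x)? 9*pi*csc(pi*s)/(8*(s - 1))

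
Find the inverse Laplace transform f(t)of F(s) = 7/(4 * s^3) 7 * t^2/8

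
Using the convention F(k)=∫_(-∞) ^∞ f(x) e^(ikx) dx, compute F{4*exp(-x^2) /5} 4*sqrt(pi)*exp(-k^2/4) /5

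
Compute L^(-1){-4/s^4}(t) -2 * t^3/3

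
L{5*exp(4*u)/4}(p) 5/(4*(p - 4))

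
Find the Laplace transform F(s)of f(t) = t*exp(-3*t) (s + 3)^(-2)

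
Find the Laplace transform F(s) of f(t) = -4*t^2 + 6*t 6/s^2 - 8/s^3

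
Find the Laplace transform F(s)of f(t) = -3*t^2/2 -3/s^3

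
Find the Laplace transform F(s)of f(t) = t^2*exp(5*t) 2/(s - 5)^3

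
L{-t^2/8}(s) -1/(4 * s^3)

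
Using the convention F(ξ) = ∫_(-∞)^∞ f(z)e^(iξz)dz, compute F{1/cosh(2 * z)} pi/(2 * cosh(pi * ξ/4))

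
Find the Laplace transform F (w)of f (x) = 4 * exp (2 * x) 4/ (w - 2)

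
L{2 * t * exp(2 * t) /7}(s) 2/(7 * (s - 2) ^2) 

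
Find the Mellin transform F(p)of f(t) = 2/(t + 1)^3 gamma(p)*gamma(3 - p)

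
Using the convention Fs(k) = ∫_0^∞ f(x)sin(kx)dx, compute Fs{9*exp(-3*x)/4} 9*k/(4*(k^2 + 9))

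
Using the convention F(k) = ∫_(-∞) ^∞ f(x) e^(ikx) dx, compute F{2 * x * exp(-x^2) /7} I * sqrt(pi) * k * exp(-k^2/4) /7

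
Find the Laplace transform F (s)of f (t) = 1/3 1/ (3*s)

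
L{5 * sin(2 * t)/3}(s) 10/(3 * (s^2+4))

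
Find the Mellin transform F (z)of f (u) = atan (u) -pi*sec (pi*z/2)/ (2*z)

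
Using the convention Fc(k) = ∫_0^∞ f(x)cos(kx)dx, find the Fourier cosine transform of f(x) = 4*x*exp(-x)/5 4*(1 - k^2)/(5*(k^2 + 1)^2)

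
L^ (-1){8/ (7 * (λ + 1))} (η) 8 * exp (-η)/7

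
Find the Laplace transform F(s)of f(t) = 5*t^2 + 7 7/s + 10/s^3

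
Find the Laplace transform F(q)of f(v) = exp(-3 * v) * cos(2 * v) (q+3)/((q+3)^2+4)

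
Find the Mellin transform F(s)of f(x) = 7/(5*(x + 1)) 7*pi*csc(pi*s)/5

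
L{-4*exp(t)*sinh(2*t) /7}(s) -8/(7*(s - 1) ^2 - 28) 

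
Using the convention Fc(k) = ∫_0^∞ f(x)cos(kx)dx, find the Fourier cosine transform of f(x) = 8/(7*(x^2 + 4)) 2*pi*exp(-2*k)/7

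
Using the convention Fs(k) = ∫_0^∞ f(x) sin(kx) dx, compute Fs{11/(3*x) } 11*pi/6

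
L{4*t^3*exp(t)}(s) 24/(s - 1)^4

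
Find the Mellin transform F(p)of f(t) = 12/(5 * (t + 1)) 12 * pi * csc(pi * p)/5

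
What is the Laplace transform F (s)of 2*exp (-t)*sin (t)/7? 2/ (7*( (s + 1)^2 + 1))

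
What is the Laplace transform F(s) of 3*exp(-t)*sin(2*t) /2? 3/((s + 1) ^2 + 4) 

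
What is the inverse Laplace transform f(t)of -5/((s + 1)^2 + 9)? -5*exp(-t)*sin(3*t)/3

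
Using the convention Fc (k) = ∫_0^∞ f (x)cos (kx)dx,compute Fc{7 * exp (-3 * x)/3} 7/ (k^2 + 9)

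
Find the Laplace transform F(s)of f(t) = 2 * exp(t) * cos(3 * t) 2 * (s - 1)/((s - 1)^2+9)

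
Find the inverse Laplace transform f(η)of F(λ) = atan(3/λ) sin(3 * η)/η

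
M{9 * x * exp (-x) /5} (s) 9 * gamma (s + 1) /5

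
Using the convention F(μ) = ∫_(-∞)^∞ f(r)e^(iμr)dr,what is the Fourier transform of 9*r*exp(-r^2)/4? 9*I*sqrt(pi)*μ*exp(-μ^2/4)/8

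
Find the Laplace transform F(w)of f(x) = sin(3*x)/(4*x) atan(3/w)/4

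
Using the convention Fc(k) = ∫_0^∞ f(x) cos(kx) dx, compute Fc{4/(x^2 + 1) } 2*pi*exp(-k) 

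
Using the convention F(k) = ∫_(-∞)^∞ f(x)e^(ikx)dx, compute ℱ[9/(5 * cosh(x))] 9 * pi/(5 * cosh(pi * k/2))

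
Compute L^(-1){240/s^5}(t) 10 * t^4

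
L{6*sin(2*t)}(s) 12/(s^2+4)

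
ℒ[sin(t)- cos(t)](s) 1/(s^2 + 1)- s/(s^2 + 1)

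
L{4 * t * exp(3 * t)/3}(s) 4/(3 * (s - 3)^2)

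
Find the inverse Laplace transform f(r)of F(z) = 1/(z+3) exp(-3*r)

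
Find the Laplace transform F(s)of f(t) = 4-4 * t 4/s - 4/s^2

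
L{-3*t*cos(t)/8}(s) 3*(1 - s^2)/(8*(s^2 + 1)^2)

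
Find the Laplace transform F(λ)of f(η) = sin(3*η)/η atan(3/λ)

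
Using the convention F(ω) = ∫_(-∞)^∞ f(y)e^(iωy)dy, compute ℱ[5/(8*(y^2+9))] 5*pi*exp(-3*Abs(ω))/24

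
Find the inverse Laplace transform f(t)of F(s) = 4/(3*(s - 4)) 4*exp(4*t)/3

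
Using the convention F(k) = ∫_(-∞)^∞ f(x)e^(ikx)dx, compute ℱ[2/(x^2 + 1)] 2*pi*exp(-Abs(k))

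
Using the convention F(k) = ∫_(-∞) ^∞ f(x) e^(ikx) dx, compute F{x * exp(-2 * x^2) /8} sqrt(2) * I * sqrt(pi) * k * exp(-k^2/8) /64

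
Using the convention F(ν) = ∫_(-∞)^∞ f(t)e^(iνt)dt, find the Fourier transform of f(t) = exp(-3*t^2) sqrt(3)*sqrt(pi)*exp(-ν^2/12)/3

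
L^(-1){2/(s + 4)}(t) 2 * exp(-4 * t)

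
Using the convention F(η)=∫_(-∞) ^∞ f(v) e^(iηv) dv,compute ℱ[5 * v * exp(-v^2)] 5 * I * sqrt(pi) * η * exp(-η^2/4) /2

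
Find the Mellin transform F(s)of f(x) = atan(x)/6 -pi * sec(pi * s/2)/(12 * s)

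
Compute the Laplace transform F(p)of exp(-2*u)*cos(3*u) (p+2)/((p+2)^2+9)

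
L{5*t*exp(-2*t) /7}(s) 5/(7*(s + 2) ^2) 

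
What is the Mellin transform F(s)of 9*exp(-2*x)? 9*gamma(s)/2^s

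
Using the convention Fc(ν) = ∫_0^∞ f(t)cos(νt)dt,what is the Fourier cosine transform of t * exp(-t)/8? (1 - ν^2)/(8 * (ν^2+1)^2)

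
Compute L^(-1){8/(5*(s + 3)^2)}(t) 8*t*exp(-3*t)/5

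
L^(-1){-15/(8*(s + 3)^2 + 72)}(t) -5*exp(-3*t)*sin(3*t)/8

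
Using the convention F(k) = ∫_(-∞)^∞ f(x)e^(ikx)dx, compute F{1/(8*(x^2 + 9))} pi*exp(-3*Abs(k))/24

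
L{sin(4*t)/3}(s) 4/(3*(s^2 + 16))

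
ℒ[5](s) 5/s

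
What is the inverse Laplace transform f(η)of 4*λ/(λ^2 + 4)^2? η*sin(2*η)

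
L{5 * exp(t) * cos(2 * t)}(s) 5 * (s - 1)/((s - 1)^2 + 4)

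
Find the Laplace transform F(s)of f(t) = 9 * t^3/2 27/s^4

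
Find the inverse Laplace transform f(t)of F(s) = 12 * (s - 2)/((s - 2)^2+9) 12 * exp(2 * t) * cos(3 * t)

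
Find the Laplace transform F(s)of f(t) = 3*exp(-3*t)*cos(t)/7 3*(s + 3)/(7*((s + 3)^2 + 1))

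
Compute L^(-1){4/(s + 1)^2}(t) 4 * t * exp(-t)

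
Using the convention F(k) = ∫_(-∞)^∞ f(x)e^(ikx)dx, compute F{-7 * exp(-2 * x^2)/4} -7 * sqrt(2) * sqrt(pi) * exp(-k^2/8)/8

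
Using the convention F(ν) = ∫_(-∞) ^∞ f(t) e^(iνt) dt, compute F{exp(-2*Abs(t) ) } 4/(ν^2+4) 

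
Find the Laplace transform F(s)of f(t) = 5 5/s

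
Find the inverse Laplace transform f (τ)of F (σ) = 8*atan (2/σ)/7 8*sin (2*τ)/ (7*τ)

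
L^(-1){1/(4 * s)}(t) 1/4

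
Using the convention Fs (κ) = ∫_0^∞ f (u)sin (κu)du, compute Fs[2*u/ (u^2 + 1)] pi*exp (-κ)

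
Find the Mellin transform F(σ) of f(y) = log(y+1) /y -pi*csc(pi*σ) /(σ - 1) 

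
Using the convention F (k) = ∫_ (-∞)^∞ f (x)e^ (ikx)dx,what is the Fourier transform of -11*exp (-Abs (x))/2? -11/ (k^2 + 1)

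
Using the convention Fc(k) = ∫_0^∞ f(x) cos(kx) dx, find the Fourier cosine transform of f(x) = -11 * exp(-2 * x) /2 -11/(k^2 + 4) 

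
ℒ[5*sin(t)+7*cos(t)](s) 7*s/(s^2+1)+5/(s^2+1)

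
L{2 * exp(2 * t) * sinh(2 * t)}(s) 4/(s * (s - 4))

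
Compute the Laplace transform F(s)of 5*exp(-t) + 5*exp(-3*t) 5/(s + 3) + 5/(s + 1)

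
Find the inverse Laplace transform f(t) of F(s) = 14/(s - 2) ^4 7*t^3*exp(2*t) /3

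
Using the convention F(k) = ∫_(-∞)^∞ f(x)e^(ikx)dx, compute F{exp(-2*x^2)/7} sqrt(2)*sqrt(pi)*exp(-k^2/8)/14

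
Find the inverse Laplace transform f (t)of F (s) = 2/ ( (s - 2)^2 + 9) 2*exp (2*t)*sin (3*t)/3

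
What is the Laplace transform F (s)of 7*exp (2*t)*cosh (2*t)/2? 7*(s - 2)/ (2*s*(s - 4))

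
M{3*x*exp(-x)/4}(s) 3*gamma(s + 1)/4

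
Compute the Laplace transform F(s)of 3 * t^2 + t 6/s^3 + s^(-2)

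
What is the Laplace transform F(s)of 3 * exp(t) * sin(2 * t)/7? 6/(7 * ((s - 1)^2 + 4))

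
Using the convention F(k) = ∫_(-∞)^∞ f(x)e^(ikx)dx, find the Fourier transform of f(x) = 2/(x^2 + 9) 2*pi*exp(-3*Abs(k))/3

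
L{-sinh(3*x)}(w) -3/(w^2-9)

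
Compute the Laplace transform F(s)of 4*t 4/s^2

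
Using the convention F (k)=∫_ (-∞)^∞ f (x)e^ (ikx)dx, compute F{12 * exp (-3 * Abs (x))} 72/ (k^2 + 9)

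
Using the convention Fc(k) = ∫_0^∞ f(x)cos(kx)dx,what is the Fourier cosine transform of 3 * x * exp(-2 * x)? 3 * (4 - k^2)/(k^2 + 4)^2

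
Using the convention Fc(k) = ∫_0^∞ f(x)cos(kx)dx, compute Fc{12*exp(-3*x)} 36/(k^2 + 9)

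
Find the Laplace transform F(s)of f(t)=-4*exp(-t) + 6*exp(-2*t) 6/(s + 2)-4/(s + 1)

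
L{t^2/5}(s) 2/(5*s^3)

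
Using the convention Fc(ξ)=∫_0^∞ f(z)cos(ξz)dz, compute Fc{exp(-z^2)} sqrt(pi) * exp(-ξ^2/4)/2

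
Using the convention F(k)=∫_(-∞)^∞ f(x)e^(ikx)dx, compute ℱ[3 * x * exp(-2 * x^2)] 3 * sqrt(2) * I * sqrt(pi) * k * exp(-k^2/8)/8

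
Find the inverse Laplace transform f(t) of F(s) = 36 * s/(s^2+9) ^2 6 * t * sin(3 * t) 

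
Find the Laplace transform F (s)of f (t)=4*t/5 4/ (5*s^2)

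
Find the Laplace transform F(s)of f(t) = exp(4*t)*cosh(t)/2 (s - 4)/(2*((s - 4)^2 - 1))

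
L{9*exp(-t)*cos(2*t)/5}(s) 9*(s + 1)/(5*((s + 1)^2 + 4))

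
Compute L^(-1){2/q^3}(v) v^2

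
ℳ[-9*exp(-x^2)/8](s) -9*gamma(s/2)/16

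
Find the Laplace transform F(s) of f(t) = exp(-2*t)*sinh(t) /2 1/(2*((s + 2) ^2 - 1) ) 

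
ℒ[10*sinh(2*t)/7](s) 20/(7*(s^2-4))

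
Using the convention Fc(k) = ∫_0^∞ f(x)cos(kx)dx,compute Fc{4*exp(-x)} 4/(k^2 + 1)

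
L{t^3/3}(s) 2/s^4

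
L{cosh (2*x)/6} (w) w/ (6*(w^2 - 4))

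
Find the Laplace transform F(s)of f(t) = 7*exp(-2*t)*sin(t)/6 7/(6*((s + 2)^2 + 1))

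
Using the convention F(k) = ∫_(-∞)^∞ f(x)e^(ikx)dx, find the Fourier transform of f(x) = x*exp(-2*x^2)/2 sqrt(2)*I*sqrt(pi)*k*exp(-k^2/8)/16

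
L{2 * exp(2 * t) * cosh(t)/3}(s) 2 * (s - 2)/(3 * ((s - 2)^2 - 1))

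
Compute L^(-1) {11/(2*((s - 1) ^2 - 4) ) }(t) 11*exp(t)*sinh(2*t) /4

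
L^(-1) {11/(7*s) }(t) 11/7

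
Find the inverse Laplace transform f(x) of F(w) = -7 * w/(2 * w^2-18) -7 * cosh(3 * x) /2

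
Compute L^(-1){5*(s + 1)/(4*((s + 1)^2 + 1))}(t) 5*exp(-t)*cos(t)/4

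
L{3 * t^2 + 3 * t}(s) 3/s^2 + 6/s^3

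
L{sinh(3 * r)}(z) 3/(z^2-9)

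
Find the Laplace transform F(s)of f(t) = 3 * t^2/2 3/s^3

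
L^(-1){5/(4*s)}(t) 5/4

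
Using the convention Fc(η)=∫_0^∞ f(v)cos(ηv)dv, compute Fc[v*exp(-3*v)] (9 - η^2)/(η^2+9)^2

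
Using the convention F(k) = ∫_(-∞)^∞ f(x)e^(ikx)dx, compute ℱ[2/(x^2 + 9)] 2*pi*exp(-3*Abs(k))/3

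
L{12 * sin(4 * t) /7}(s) 48/(7 * (s^2 + 16) ) 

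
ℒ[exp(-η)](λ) 1/(λ+1)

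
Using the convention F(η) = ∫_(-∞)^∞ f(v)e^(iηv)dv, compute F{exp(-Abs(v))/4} 1/(2*(η^2 + 1))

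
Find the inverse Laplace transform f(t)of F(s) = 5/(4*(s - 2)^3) 5*t^2*exp(2*t)/8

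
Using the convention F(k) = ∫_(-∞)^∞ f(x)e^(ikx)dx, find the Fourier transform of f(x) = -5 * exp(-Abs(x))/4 -5/(2 * k^2 + 2)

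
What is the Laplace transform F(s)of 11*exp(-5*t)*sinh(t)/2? 11/(2*((s+5)^2 - 1))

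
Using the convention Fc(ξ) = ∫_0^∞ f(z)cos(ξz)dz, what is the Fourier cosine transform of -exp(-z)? -1/(ξ^2 + 1)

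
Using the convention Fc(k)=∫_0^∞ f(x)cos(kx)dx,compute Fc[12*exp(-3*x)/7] 36/(7*(k^2 + 9))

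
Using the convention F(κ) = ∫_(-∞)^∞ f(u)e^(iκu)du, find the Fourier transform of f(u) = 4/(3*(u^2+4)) 2*pi*exp(-2*Abs(κ))/3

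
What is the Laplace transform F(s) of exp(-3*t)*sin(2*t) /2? 1/((s + 3) ^2 + 4) 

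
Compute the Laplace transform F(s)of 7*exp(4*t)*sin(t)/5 7/(5*((s - 4)^2 + 1))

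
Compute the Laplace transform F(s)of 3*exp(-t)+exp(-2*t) 1/(s+2)+3/(s+1)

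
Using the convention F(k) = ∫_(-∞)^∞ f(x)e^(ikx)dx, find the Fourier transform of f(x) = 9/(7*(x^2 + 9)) 3*pi*exp(-3*Abs(k))/7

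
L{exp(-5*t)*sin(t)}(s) 1/((s + 5)^2 + 1)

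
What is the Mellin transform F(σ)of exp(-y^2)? gamma(σ/2)/2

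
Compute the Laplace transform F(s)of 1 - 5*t 1/s - 5/s^2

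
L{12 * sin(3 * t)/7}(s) 36/(7 * (s^2+9))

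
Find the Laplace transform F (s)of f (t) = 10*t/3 10/ (3*s^2)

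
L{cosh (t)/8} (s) s/ (8*(s^2 - 1))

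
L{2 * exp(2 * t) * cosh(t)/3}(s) 2 * (s - 2)/(3 * ((s - 2)^2 - 1))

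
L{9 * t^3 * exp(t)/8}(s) 27/(4 * (s - 1)^4)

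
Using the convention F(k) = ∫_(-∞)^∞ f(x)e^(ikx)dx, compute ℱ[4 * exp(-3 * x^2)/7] 4 * sqrt(3) * sqrt(pi) * exp(-k^2/12)/21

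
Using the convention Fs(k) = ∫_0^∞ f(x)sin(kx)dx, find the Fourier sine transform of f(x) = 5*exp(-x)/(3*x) 5*atan(k)/3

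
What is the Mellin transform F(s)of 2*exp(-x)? 2*gamma(s)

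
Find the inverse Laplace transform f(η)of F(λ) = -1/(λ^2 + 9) -sin(3 * η)/3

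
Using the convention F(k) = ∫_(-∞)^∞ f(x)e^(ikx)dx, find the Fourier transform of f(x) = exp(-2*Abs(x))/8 1/(2*(k^2 + 4))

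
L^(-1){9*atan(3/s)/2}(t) 9*sin(3*t)/(2*t)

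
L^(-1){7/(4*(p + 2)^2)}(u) 7*u*exp(-2*u)/4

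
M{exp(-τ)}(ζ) gamma(ζ)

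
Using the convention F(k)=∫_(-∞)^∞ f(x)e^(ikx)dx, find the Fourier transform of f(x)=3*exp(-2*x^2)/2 3*sqrt(2)*sqrt(pi)*exp(-k^2/8)/4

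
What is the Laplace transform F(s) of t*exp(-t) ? (s+1) ^(-2) 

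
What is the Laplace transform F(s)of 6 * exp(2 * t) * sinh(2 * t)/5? 12/(5 * s * (s - 4))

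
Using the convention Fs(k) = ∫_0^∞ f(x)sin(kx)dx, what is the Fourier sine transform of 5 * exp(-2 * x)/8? 5 * k/(8 * (k^2 + 4))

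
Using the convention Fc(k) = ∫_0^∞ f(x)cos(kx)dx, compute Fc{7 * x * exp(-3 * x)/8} 7 * (9 - k^2)/(8 * (k^2+9)^2)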